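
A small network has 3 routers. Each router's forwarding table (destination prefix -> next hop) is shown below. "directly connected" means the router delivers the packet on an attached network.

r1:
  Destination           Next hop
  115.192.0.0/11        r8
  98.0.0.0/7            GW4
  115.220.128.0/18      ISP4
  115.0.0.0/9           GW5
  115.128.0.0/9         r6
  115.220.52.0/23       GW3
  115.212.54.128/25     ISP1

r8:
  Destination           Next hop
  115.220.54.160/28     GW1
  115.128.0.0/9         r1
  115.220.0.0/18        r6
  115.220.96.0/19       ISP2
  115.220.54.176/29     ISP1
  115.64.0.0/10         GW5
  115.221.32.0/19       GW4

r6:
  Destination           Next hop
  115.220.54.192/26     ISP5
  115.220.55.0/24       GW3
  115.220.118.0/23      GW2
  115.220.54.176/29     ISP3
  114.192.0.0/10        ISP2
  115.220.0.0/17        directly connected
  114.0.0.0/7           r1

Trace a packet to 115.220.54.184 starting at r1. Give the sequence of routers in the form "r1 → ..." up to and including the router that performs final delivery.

At r1: longest match for 115.220.54.184 is 115.192.0.0/11 -> r8
At r8: longest match for 115.220.54.184 is 115.220.0.0/18 -> r6
At r6: longest match for 115.220.54.184 is 115.220.0.0/17 -> directly connected

r1 → r8 → r6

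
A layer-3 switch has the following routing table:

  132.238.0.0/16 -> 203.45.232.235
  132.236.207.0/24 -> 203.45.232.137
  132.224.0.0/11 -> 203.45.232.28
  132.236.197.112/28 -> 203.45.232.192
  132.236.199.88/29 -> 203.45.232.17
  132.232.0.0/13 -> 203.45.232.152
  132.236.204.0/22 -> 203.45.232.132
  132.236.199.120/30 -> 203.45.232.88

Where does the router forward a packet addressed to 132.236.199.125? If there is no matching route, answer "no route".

Routes whose prefix contains 132.236.199.125:
  132.224.0.0/11 (132.224.0.0 - 132.255.255.255) -> 203.45.232.28
  132.232.0.0/13 (132.232.0.0 - 132.239.255.255) -> 203.45.232.152
More-specific entries that do NOT match:
  132.236.199.120/30 (132.236.199.120 - 132.236.199.123) does not contain 132.236.199.125
  132.236.199.88/29 (132.236.199.88 - 132.236.199.95) does not contain 132.236.199.125
  132.236.197.112/28 (132.236.197.112 - 132.236.197.127) does not contain 132.236.199.125
  132.236.207.0/24 (132.236.207.0 - 132.236.207.255) does not contain 132.236.199.125
  132.236.204.0/22 (132.236.204.0 - 132.236.207.255) does not contain 132.236.199.125
  132.238.0.0/16 (132.238.0.0 - 132.238.255.255) does not contain 132.236.199.125
Longest matching prefix is /13 -> next hop 203.45.232.152.

203.45.232.152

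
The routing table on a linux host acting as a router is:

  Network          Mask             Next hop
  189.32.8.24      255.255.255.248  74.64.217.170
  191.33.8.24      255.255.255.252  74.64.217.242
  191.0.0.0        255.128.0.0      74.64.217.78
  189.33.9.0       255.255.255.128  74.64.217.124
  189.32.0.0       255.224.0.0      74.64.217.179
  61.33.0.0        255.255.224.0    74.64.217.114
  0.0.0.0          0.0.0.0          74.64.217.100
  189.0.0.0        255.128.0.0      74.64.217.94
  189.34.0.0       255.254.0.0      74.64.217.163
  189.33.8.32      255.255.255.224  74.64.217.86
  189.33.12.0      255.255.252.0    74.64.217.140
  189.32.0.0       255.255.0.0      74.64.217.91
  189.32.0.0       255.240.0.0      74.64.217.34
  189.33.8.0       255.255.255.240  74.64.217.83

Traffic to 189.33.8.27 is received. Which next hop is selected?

Routes whose prefix contains 189.33.8.27:
  0.0.0.0/0 (default, matches everything) -> 74.64.217.100
  189.0.0.0/9 (189.0.0.0 - 189.127.255.255) -> 74.64.217.94
  189.32.0.0/11 (189.32.0.0 - 189.63.255.255) -> 74.64.217.179
  189.32.0.0/12 (189.32.0.0 - 189.47.255.255) -> 74.64.217.34
More-specific entries that do NOT match:
  191.33.8.24/30 (191.33.8.24 - 191.33.8.27) does not contain 189.33.8.27
  189.32.8.24/29 (189.32.8.24 - 189.32.8.31) does not contain 189.33.8.27
  189.33.8.0/28 (189.33.8.0 - 189.33.8.15) does not contain 189.33.8.27
  189.33.8.32/27 (189.33.8.32 - 189.33.8.63) does not contain 189.33.8.27
  189.33.9.0/25 (189.33.9.0 - 189.33.9.127) does not contain 189.33.8.27
  189.33.12.0/22 (189.33.12.0 - 189.33.15.255) does not contain 189.33.8.27
  61.33.0.0/19 (61.33.0.0 - 61.33.31.255) does not contain 189.33.8.27
  189.32.0.0/16 (189.32.0.0 - 189.32.255.255) does not contain 189.33.8.27
  189.34.0.0/15 (189.34.0.0 - 189.35.255.255) does not contain 189.33.8.27
Longest matching prefix is /12 -> next hop 74.64.217.34.

74.64.217.34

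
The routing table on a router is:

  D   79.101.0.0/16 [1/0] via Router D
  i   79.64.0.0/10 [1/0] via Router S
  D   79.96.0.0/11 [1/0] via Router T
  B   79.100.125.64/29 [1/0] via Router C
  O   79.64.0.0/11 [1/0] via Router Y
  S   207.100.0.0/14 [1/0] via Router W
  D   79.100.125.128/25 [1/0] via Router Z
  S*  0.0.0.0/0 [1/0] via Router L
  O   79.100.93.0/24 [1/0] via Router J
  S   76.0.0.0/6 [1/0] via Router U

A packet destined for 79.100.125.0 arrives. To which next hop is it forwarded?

Router T

Routes whose prefix contains 79.100.125.0:
  0.0.0.0/0 (default, matches everything) -> Router L
  76.0.0.0/6 (76.0.0.0 - 79.255.255.255) -> Router U
  79.64.0.0/10 (79.64.0.0 - 79.127.255.255) -> Router S
  79.96.0.0/11 (79.96.0.0 - 79.127.255.255) -> Router T
More-specific entries that do NOT match:
  79.100.125.64/29 (79.100.125.64 - 79.100.125.71) does not contain 79.100.125.0
  79.100.125.128/25 (79.100.125.128 - 79.100.125.255) does not contain 79.100.125.0
  79.100.93.0/24 (79.100.93.0 - 79.100.93.255) does not contain 79.100.125.0
  79.101.0.0/16 (79.101.0.0 - 79.101.255.255) does not contain 79.100.125.0
  207.100.0.0/14 (207.100.0.0 - 207.103.255.255) does not contain 79.100.125.0
Longest matching prefix is /11 -> next hop Router T.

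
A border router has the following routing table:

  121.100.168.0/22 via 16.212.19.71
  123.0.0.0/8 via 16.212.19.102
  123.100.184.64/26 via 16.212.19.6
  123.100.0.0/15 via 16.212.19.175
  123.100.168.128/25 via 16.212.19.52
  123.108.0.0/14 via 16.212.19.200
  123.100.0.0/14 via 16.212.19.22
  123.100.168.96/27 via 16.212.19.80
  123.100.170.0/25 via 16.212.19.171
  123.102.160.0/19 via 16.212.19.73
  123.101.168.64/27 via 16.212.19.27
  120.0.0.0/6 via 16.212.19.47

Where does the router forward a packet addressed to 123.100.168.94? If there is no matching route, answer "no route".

Routes whose prefix contains 123.100.168.94:
  120.0.0.0/6 (120.0.0.0 - 123.255.255.255) -> 16.212.19.47
  123.0.0.0/8 (123.0.0.0 - 123.255.255.255) -> 16.212.19.102
  123.100.0.0/14 (123.100.0.0 - 123.103.255.255) -> 16.212.19.22
  123.100.0.0/15 (123.100.0.0 - 123.101.255.255) -> 16.212.19.175
More-specific entries that do NOT match:
  123.100.168.96/27 (123.100.168.96 - 123.100.168.127) does not contain 123.100.168.94
  123.101.168.64/27 (123.101.168.64 - 123.101.168.95) does not contain 123.100.168.94
  123.100.184.64/26 (123.100.184.64 - 123.100.184.127) does not contain 123.100.168.94
  123.100.168.128/25 (123.100.168.128 - 123.100.168.255) does not contain 123.100.168.94
  123.100.170.0/25 (123.100.170.0 - 123.100.170.127) does not contain 123.100.168.94
  121.100.168.0/22 (121.100.168.0 - 121.100.171.255) does not contain 123.100.168.94
  123.102.160.0/19 (123.102.160.0 - 123.102.191.255) does not contain 123.100.168.94
Longest matching prefix is /15 -> next hop 16.212.19.175.

16.212.19.175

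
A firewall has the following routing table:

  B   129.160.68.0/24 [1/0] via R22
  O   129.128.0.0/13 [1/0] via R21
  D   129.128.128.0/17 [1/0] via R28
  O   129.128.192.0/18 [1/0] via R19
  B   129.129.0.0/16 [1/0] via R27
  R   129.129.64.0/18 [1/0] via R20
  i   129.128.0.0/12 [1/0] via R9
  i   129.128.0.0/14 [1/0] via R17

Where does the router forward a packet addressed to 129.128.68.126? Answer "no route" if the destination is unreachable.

Routes whose prefix contains 129.128.68.126:
  129.128.0.0/12 (129.128.0.0 - 129.143.255.255) -> R9
  129.128.0.0/13 (129.128.0.0 - 129.135.255.255) -> R21
  129.128.0.0/14 (129.128.0.0 - 129.131.255.255) -> R17
More-specific entries that do NOT match:
  129.160.68.0/24 (129.160.68.0 - 129.160.68.255) does not contain 129.128.68.126
  129.128.192.0/18 (129.128.192.0 - 129.128.255.255) does not contain 129.128.68.126
  129.129.64.0/18 (129.129.64.0 - 129.129.127.255) does not contain 129.128.68.126
  129.128.128.0/17 (129.128.128.0 - 129.128.255.255) does not contain 129.128.68.126
  129.129.0.0/16 (129.129.0.0 - 129.129.255.255) does not contain 129.128.68.126
Longest matching prefix is /14 -> next hop R17.

R17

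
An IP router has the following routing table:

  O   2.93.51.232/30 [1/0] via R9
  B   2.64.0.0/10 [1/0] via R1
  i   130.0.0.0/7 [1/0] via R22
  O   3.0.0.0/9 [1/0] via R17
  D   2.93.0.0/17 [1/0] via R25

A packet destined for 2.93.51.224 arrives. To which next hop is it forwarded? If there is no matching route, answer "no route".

Routes whose prefix contains 2.93.51.224:
  2.64.0.0/10 (2.64.0.0 - 2.127.255.255) -> R1
  2.93.0.0/17 (2.93.0.0 - 2.93.127.255) -> R25
More-specific entries that do NOT match:
  2.93.51.232/30 (2.93.51.232 - 2.93.51.235) does not contain 2.93.51.224
Longest matching prefix is /17 -> next hop R25.

R25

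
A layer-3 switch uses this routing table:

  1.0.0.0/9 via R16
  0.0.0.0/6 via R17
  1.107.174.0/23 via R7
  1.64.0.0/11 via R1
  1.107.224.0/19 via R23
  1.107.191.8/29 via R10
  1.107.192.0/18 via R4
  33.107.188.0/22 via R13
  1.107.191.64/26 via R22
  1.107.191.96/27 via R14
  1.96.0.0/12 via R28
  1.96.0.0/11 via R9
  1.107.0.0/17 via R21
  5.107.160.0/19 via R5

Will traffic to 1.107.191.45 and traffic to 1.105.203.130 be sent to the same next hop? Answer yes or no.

yes

1.107.191.45: longest match 1.96.0.0/12 -> R28
1.105.203.130: longest match 1.96.0.0/12 -> R28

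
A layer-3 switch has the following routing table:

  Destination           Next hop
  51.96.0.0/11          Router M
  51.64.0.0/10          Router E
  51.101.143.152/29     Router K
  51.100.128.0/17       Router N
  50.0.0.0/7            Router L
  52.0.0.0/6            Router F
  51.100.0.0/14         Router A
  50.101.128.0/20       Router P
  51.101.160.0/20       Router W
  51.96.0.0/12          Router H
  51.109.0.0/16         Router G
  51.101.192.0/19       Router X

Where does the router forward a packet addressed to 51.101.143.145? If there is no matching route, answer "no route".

Routes whose prefix contains 51.101.143.145:
  50.0.0.0/7 (50.0.0.0 - 51.255.255.255) -> Router L
  51.64.0.0/10 (51.64.0.0 - 51.127.255.255) -> Router E
  51.96.0.0/11 (51.96.0.0 - 51.127.255.255) -> Router M
  51.96.0.0/12 (51.96.0.0 - 51.111.255.255) -> Router H
  51.100.0.0/14 (51.100.0.0 - 51.103.255.255) -> Router A
More-specific entries that do NOT match:
  51.101.143.152/29 (51.101.143.152 - 51.101.143.159) does not contain 51.101.143.145
  50.101.128.0/20 (50.101.128.0 - 50.101.143.255) does not contain 51.101.143.145
  51.101.160.0/20 (51.101.160.0 - 51.101.175.255) does not contain 51.101.143.145
  51.101.192.0/19 (51.101.192.0 - 51.101.223.255) does not contain 51.101.143.145
  51.100.128.0/17 (51.100.128.0 - 51.100.255.255) does not contain 51.101.143.145
  51.109.0.0/16 (51.109.0.0 - 51.109.255.255) does not contain 51.101.143.145
Longest matching prefix is /14 -> next hop Router A.

Router A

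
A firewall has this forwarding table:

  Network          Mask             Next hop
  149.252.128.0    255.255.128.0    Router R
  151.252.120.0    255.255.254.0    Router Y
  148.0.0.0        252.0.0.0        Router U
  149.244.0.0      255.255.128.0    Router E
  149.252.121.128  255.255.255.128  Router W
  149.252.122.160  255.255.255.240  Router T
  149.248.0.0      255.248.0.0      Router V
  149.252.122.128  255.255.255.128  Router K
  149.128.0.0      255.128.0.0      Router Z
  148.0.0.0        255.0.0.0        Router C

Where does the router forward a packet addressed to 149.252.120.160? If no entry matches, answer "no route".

Routes whose prefix contains 149.252.120.160:
  148.0.0.0/6 (148.0.0.0 - 151.255.255.255) -> Router U
  149.128.0.0/9 (149.128.0.0 - 149.255.255.255) -> Router Z
  149.248.0.0/13 (149.248.0.0 - 149.255.255.255) -> Router V
More-specific entries that do NOT match:
  149.252.122.160/28 (149.252.122.160 - 149.252.122.175) does not contain 149.252.120.160
  149.252.121.128/25 (149.252.121.128 - 149.252.121.255) does not contain 149.252.120.160
  149.252.122.128/25 (149.252.122.128 - 149.252.122.255) does not contain 149.252.120.160
  151.252.120.0/23 (151.252.120.0 - 151.252.121.255) does not contain 149.252.120.160
  149.252.128.0/17 (149.252.128.0 - 149.252.255.255) does not contain 149.252.120.160
  149.244.0.0/17 (149.244.0.0 - 149.244.127.255) does not contain 149.252.120.160
Longest matching prefix is /13 -> next hop Router V.

Router V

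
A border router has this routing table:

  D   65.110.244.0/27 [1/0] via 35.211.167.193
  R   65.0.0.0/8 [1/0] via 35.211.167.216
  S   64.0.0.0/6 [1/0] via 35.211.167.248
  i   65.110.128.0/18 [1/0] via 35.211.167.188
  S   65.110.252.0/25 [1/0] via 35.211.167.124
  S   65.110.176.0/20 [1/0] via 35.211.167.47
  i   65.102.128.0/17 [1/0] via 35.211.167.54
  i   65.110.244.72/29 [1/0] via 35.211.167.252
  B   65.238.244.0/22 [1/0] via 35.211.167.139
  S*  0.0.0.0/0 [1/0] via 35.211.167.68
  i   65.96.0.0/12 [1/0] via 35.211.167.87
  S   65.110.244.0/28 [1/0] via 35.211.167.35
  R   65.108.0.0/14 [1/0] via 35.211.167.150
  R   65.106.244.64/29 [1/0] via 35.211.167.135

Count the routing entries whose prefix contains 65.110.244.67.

Prefixes containing 65.110.244.67:
  0.0.0.0/0 (default, matches everything)
  64.0.0.0/6 (64.0.0.0 - 67.255.255.255)
  65.0.0.0/8 (65.0.0.0 - 65.255.255.255)
  65.96.0.0/12 (65.96.0.0 - 65.111.255.255)
  65.108.0.0/14 (65.108.0.0 - 65.111.255.255)
Total matching entries: 5.

5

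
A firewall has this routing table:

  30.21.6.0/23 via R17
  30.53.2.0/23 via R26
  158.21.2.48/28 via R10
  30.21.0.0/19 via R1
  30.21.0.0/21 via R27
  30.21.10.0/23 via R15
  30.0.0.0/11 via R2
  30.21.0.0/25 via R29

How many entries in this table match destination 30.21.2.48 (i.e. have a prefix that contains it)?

Prefixes containing 30.21.2.48:
  30.0.0.0/11 (30.0.0.0 - 30.31.255.255)
  30.21.0.0/19 (30.21.0.0 - 30.21.31.255)
  30.21.0.0/21 (30.21.0.0 - 30.21.7.255)
Total matching entries: 3.

3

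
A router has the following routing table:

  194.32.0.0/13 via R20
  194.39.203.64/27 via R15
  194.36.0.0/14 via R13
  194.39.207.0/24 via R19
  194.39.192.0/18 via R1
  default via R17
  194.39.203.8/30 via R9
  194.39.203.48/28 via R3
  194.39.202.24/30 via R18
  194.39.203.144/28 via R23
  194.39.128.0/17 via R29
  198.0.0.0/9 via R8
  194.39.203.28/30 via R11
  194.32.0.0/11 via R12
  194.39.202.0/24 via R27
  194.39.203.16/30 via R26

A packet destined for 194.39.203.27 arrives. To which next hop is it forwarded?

R1

Routes whose prefix contains 194.39.203.27:
  0.0.0.0/0 (default, matches everything) -> R17
  194.32.0.0/11 (194.32.0.0 - 194.63.255.255) -> R12
  194.32.0.0/13 (194.32.0.0 - 194.39.255.255) -> R20
  194.36.0.0/14 (194.36.0.0 - 194.39.255.255) -> R13
  194.39.128.0/17 (194.39.128.0 - 194.39.255.255) -> R29
  194.39.192.0/18 (194.39.192.0 - 194.39.255.255) -> R1
More-specific entries that do NOT match:
  194.39.203.8/30 (194.39.203.8 - 194.39.203.11) does not contain 194.39.203.27
  194.39.202.24/30 (194.39.202.24 - 194.39.202.27) does not contain 194.39.203.27
  194.39.203.28/30 (194.39.203.28 - 194.39.203.31) does not contain 194.39.203.27
  194.39.203.16/30 (194.39.203.16 - 194.39.203.19) does not contain 194.39.203.27
  194.39.203.48/28 (194.39.203.48 - 194.39.203.63) does not contain 194.39.203.27
  194.39.203.144/28 (194.39.203.144 - 194.39.203.159) does not contain 194.39.203.27
  194.39.203.64/27 (194.39.203.64 - 194.39.203.95) does not contain 194.39.203.27
  194.39.207.0/24 (194.39.207.0 - 194.39.207.255) does not contain 194.39.203.27
  194.39.202.0/24 (194.39.202.0 - 194.39.202.255) does not contain 194.39.203.27
Longest matching prefix is /18 -> next hop R1.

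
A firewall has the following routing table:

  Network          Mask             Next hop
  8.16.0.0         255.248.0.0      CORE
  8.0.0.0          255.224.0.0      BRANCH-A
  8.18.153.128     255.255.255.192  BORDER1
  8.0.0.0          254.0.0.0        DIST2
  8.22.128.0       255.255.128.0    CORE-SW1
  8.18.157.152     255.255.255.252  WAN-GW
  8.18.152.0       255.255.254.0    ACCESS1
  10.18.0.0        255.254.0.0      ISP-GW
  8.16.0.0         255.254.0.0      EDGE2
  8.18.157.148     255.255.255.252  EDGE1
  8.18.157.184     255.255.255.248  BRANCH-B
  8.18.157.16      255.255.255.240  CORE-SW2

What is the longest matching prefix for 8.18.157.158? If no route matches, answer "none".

Entries matching 8.18.157.158:
  8.0.0.0/7 (8.0.0.0 - 9.255.255.255)
  8.0.0.0/11 (8.0.0.0 - 8.31.255.255)
  8.16.0.0/13 (8.16.0.0 - 8.23.255.255)
Most specific is 8.16.0.0/13.

8.16.0.0/13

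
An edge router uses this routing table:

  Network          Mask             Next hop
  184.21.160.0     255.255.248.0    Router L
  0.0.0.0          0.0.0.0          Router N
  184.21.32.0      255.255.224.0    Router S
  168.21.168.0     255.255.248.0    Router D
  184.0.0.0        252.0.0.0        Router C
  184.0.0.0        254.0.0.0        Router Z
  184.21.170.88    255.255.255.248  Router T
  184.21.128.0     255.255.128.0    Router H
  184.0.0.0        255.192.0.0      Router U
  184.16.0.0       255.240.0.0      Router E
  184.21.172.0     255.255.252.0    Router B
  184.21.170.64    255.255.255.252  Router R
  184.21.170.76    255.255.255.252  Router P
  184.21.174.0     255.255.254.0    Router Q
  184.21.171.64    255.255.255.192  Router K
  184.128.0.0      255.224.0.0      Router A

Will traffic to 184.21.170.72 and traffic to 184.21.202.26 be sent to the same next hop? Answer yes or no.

184.21.170.72: longest match 184.21.128.0/17 -> Router H
184.21.202.26: longest match 184.21.128.0/17 -> Router H

yes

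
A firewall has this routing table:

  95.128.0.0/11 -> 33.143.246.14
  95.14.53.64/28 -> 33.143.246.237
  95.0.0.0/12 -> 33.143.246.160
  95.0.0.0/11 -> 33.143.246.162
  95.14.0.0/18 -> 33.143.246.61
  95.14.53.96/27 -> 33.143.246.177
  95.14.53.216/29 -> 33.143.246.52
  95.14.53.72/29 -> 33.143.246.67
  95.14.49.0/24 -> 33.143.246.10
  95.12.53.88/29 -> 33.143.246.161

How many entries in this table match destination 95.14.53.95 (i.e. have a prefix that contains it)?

3

Prefixes containing 95.14.53.95:
  95.0.0.0/11 (95.0.0.0 - 95.31.255.255)
  95.0.0.0/12 (95.0.0.0 - 95.15.255.255)
  95.14.0.0/18 (95.14.0.0 - 95.14.63.255)
Total matching entries: 3.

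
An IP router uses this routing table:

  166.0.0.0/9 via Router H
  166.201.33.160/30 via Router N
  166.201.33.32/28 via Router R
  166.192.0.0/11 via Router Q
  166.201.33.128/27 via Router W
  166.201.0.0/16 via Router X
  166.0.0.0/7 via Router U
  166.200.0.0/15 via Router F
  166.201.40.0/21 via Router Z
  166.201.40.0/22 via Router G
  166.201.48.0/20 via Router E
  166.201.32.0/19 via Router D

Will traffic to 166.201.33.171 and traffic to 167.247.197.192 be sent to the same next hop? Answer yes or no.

no

166.201.33.171: longest match 166.201.32.0/19 -> Router D
167.247.197.192: longest match 166.0.0.0/7 -> Router U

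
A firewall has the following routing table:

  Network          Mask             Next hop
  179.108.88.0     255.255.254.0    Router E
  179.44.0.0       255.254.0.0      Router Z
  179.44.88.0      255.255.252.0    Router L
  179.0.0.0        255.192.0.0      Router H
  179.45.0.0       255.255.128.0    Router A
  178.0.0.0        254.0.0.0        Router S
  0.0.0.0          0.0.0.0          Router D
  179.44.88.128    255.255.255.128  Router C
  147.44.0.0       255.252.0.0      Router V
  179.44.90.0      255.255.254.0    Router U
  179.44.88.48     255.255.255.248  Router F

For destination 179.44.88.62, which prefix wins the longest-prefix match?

Entries matching 179.44.88.62:
  0.0.0.0/0 (default, matches everything)
  178.0.0.0/7 (178.0.0.0 - 179.255.255.255)
  179.0.0.0/10 (179.0.0.0 - 179.63.255.255)
  179.44.0.0/15 (179.44.0.0 - 179.45.255.255)
  179.44.88.0/22 (179.44.88.0 - 179.44.91.255)
Most specific is 179.44.88.0/22.

179.44.88.0/22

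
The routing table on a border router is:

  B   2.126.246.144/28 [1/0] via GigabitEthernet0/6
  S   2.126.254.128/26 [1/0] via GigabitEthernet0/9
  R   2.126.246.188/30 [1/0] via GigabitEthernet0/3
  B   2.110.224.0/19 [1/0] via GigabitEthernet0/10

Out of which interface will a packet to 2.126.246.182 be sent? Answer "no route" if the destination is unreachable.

No entry's prefix contains 2.126.246.182; there is no default route.

no route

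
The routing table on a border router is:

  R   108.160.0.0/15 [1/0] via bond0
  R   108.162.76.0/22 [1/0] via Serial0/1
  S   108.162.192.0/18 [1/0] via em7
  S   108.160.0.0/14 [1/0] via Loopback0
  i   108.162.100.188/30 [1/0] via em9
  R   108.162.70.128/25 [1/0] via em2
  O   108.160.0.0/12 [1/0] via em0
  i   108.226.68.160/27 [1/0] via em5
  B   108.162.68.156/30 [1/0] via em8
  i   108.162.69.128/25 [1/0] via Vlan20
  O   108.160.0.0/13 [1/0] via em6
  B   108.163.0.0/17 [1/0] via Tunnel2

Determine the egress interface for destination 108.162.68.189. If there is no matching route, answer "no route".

Routes whose prefix contains 108.162.68.189:
  108.160.0.0/12 (108.160.0.0 - 108.175.255.255) -> em0
  108.160.0.0/13 (108.160.0.0 - 108.167.255.255) -> em6
  108.160.0.0/14 (108.160.0.0 - 108.163.255.255) -> Loopback0
More-specific entries that do NOT match:
  108.162.100.188/30 (108.162.100.188 - 108.162.100.191) does not contain 108.162.68.189
  108.162.68.156/30 (108.162.68.156 - 108.162.68.159) does not contain 108.162.68.189
  108.226.68.160/27 (108.226.68.160 - 108.226.68.191) does not contain 108.162.68.189
  108.162.70.128/25 (108.162.70.128 - 108.162.70.255) does not contain 108.162.68.189
  108.162.69.128/25 (108.162.69.128 - 108.162.69.255) does not contain 108.162.68.189
  108.162.76.0/22 (108.162.76.0 - 108.162.79.255) does not contain 108.162.68.189
  108.162.192.0/18 (108.162.192.0 - 108.162.255.255) does not contain 108.162.68.189
  108.163.0.0/17 (108.163.0.0 - 108.163.127.255) does not contain 108.162.68.189
  108.160.0.0/15 (108.160.0.0 - 108.161.255.255) does not contain 108.162.68.189
Longest matching prefix is /14 -> interface Loopback0.

Loopback0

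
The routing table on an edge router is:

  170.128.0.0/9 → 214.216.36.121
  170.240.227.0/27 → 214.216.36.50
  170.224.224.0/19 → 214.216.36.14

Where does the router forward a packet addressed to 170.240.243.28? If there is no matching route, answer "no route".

214.216.36.121

Routes whose prefix contains 170.240.243.28:
  170.128.0.0/9 (170.128.0.0 - 170.255.255.255) -> 214.216.36.121
More-specific entries that do NOT match:
  170.240.227.0/27 (170.240.227.0 - 170.240.227.31) does not contain 170.240.243.28
  170.224.224.0/19 (170.224.224.0 - 170.224.255.255) does not contain 170.240.243.28
Longest matching prefix is /9 -> next hop 214.216.36.121.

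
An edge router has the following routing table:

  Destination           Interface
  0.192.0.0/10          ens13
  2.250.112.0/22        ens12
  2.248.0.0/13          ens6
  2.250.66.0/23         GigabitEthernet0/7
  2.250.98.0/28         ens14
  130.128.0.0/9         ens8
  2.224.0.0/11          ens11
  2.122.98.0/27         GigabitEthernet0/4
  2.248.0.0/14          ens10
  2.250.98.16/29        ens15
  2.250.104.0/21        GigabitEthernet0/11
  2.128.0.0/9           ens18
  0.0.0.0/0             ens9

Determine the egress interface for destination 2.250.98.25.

ens10

Routes whose prefix contains 2.250.98.25:
  0.0.0.0/0 (default, matches everything) -> ens9
  2.128.0.0/9 (2.128.0.0 - 2.255.255.255) -> ens18
  2.224.0.0/11 (2.224.0.0 - 2.255.255.255) -> ens11
  2.248.0.0/13 (2.248.0.0 - 2.255.255.255) -> ens6
  2.248.0.0/14 (2.248.0.0 - 2.251.255.255) -> ens10
More-specific entries that do NOT match:
  2.250.98.16/29 (2.250.98.16 - 2.250.98.23) does not contain 2.250.98.25
  2.250.98.0/28 (2.250.98.0 - 2.250.98.15) does not contain 2.250.98.25
  2.122.98.0/27 (2.122.98.0 - 2.122.98.31) does not contain 2.250.98.25
  2.250.66.0/23 (2.250.66.0 - 2.250.67.255) does not contain 2.250.98.25
  2.250.112.0/22 (2.250.112.0 - 2.250.115.255) does not contain 2.250.98.25
  2.250.104.0/21 (2.250.104.0 - 2.250.111.255) does not contain 2.250.98.25
Longest matching prefix is /14 -> interface ens10.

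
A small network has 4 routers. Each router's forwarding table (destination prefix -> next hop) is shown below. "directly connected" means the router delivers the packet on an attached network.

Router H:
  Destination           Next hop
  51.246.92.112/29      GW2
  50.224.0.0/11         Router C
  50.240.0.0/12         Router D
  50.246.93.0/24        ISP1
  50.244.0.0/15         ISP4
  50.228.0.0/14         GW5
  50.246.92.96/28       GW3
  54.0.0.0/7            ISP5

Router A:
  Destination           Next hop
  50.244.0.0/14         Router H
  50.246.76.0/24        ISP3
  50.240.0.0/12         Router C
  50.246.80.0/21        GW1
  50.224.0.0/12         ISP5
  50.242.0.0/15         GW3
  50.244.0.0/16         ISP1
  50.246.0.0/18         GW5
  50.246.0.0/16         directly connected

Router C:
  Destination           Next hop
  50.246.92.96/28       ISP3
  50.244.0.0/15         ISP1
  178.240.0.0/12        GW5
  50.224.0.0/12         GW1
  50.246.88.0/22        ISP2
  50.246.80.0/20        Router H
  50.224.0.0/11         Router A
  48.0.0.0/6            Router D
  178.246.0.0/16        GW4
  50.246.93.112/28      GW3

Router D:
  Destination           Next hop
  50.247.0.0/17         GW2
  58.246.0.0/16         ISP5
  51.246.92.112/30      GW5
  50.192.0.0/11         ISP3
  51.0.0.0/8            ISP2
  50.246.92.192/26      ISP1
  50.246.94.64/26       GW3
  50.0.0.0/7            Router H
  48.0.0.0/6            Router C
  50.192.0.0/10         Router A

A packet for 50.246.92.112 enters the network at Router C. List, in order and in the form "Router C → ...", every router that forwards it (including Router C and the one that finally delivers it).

At Router C: longest match for 50.246.92.112 is 50.246.80.0/20 -> Router H
At Router H: longest match for 50.246.92.112 is 50.240.0.0/12 -> Router D
At Router D: longest match for 50.246.92.112 is 50.192.0.0/10 -> Router A
At Router A: longest match for 50.246.92.112 is 50.246.0.0/16 -> directly connected

Router C → Router H → Router D → Router A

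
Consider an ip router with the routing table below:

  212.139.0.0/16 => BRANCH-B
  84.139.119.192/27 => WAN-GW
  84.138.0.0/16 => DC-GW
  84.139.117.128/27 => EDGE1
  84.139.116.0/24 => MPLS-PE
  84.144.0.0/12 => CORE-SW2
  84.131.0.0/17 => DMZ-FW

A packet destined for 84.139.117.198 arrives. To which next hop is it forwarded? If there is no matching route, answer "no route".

no route

No entry's prefix contains 84.139.117.198; there is no default route.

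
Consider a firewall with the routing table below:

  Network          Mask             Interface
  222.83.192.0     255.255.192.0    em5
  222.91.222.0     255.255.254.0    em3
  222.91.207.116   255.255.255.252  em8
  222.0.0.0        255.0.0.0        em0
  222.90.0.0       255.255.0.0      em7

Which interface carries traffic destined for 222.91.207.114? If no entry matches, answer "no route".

Routes whose prefix contains 222.91.207.114:
  222.0.0.0/8 (222.0.0.0 - 222.255.255.255) -> em0
More-specific entries that do NOT match:
  222.91.207.116/30 (222.91.207.116 - 222.91.207.119) does not contain 222.91.207.114
  222.91.222.0/23 (222.91.222.0 - 222.91.223.255) does not contain 222.91.207.114
  222.83.192.0/18 (222.83.192.0 - 222.83.255.255) does not contain 222.91.207.114
  222.90.0.0/16 (222.90.0.0 - 222.90.255.255) does not contain 222.91.207.114
Longest matching prefix is /8 -> interface em0.

em0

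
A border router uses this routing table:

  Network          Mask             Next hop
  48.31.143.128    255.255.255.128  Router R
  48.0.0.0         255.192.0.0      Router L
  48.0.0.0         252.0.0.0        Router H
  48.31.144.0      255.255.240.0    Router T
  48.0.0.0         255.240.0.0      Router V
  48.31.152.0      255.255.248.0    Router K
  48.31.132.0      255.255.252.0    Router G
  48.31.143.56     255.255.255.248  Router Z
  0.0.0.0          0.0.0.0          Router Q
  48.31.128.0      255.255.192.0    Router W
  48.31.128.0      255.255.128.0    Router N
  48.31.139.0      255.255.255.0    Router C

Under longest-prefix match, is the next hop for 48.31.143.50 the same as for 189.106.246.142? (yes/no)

no

48.31.143.50: longest match 48.31.128.0/18 -> Router W
189.106.246.142: longest match 0.0.0.0/0 -> Router Q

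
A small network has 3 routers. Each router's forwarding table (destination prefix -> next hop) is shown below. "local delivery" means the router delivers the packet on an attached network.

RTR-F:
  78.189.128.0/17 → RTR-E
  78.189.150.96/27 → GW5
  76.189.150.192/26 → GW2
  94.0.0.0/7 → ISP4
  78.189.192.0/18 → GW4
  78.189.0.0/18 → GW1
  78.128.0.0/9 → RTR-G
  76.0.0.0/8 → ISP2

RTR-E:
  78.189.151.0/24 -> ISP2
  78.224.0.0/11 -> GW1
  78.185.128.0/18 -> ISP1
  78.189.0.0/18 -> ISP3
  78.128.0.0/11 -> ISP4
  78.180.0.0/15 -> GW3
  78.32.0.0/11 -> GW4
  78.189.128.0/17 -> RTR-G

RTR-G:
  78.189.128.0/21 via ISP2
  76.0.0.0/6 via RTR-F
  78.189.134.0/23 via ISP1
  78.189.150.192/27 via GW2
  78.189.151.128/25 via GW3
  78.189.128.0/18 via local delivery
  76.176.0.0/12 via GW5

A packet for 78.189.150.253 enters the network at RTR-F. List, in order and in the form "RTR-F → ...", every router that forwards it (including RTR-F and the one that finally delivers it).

RTR-F → RTR-E → RTR-G

At RTR-F: longest match for 78.189.150.253 is 78.189.128.0/17 -> RTR-E
At RTR-E: longest match for 78.189.150.253 is 78.189.128.0/17 -> RTR-G
At RTR-G: longest match for 78.189.150.253 is 78.189.128.0/18 -> local delivery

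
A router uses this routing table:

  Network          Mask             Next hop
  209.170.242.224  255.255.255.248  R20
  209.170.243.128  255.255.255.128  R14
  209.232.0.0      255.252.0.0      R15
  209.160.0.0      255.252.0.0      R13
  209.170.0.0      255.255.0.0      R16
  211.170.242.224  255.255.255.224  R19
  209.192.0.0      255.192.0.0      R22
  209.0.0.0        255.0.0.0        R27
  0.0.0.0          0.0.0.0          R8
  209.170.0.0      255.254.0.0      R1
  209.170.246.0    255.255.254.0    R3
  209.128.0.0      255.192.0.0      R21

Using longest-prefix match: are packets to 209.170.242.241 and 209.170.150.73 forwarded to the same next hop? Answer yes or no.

yes

209.170.242.241: longest match 209.170.0.0/16 -> R16
209.170.150.73: longest match 209.170.0.0/16 -> R16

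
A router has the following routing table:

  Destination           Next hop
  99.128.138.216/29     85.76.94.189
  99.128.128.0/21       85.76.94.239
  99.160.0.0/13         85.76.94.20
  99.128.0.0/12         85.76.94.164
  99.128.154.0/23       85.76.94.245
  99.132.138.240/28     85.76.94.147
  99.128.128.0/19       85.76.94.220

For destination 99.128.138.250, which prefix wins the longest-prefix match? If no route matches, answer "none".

Entries matching 99.128.138.250:
  99.128.0.0/12 (99.128.0.0 - 99.143.255.255)
  99.128.128.0/19 (99.128.128.0 - 99.128.159.255)
Most specific is 99.128.128.0/19.

99.128.128.0/19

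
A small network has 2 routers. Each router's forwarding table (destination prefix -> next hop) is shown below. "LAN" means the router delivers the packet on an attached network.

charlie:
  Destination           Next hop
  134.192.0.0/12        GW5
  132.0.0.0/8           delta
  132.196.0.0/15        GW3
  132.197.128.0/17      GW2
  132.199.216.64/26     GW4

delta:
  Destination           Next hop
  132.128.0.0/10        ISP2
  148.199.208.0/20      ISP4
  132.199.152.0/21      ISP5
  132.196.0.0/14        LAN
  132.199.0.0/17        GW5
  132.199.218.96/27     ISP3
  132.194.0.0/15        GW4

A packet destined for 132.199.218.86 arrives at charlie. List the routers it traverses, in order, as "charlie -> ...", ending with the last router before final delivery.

charlie -> delta

At charlie: longest match for 132.199.218.86 is 132.0.0.0/8 -> delta
At delta: longest match for 132.199.218.86 is 132.196.0.0/14 -> LAN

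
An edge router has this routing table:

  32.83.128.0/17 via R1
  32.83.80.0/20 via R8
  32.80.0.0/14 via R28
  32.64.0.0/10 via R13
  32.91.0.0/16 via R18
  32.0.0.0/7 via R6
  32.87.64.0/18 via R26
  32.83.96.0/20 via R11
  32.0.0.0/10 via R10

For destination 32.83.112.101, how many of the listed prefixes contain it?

Prefixes containing 32.83.112.101:
  32.0.0.0/7 (32.0.0.0 - 33.255.255.255)
  32.64.0.0/10 (32.64.0.0 - 32.127.255.255)
  32.80.0.0/14 (32.80.0.0 - 32.83.255.255)
Total matching entries: 3.

3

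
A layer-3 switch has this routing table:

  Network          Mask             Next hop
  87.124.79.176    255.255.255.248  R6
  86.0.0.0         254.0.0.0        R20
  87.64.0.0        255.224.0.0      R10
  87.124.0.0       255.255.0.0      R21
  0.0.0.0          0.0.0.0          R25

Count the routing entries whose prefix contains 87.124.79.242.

3

Prefixes containing 87.124.79.242:
  0.0.0.0/0 (default, matches everything)
  86.0.0.0/7 (86.0.0.0 - 87.255.255.255)
  87.124.0.0/16 (87.124.0.0 - 87.124.255.255)
Total matching entries: 3.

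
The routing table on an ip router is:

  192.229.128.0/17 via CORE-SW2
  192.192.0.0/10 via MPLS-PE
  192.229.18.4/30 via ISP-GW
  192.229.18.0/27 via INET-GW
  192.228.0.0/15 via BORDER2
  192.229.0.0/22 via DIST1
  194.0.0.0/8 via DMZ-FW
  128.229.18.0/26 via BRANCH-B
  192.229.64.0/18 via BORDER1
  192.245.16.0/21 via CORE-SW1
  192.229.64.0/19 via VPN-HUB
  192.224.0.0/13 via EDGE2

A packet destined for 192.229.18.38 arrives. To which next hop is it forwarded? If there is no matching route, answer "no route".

BORDER2

Routes whose prefix contains 192.229.18.38:
  192.192.0.0/10 (192.192.0.0 - 192.255.255.255) -> MPLS-PE
  192.224.0.0/13 (192.224.0.0 - 192.231.255.255) -> EDGE2
  192.228.0.0/15 (192.228.0.0 - 192.229.255.255) -> BORDER2
More-specific entries that do NOT match:
  192.229.18.4/30 (192.229.18.4 - 192.229.18.7) does not contain 192.229.18.38
  192.229.18.0/27 (192.229.18.0 - 192.229.18.31) does not contain 192.229.18.38
  128.229.18.0/26 (128.229.18.0 - 128.229.18.63) does not contain 192.229.18.38
  192.229.0.0/22 (192.229.0.0 - 192.229.3.255) does not contain 192.229.18.38
  192.245.16.0/21 (192.245.16.0 - 192.245.23.255) does not contain 192.229.18.38
  192.229.64.0/19 (192.229.64.0 - 192.229.95.255) does not contain 192.229.18.38
  192.229.64.0/18 (192.229.64.0 - 192.229.127.255) does not contain 192.229.18.38
  192.229.128.0/17 (192.229.128.0 - 192.229.255.255) does not contain 192.229.18.38
Longest matching prefix is /15 -> next hop BORDER2.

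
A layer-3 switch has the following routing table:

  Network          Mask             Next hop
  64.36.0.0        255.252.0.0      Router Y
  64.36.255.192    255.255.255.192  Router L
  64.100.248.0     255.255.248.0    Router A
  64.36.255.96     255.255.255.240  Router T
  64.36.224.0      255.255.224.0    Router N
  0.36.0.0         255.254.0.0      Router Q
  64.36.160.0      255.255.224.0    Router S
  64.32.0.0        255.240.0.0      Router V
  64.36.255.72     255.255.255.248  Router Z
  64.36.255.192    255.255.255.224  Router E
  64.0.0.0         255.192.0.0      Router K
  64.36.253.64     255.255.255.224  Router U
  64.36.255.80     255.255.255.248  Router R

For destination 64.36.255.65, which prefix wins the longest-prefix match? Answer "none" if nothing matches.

64.36.224.0/19

Entries matching 64.36.255.65:
  64.0.0.0/10 (64.0.0.0 - 64.63.255.255)
  64.32.0.0/12 (64.32.0.0 - 64.47.255.255)
  64.36.0.0/14 (64.36.0.0 - 64.39.255.255)
  64.36.224.0/19 (64.36.224.0 - 64.36.255.255)
Most specific is 64.36.224.0/19.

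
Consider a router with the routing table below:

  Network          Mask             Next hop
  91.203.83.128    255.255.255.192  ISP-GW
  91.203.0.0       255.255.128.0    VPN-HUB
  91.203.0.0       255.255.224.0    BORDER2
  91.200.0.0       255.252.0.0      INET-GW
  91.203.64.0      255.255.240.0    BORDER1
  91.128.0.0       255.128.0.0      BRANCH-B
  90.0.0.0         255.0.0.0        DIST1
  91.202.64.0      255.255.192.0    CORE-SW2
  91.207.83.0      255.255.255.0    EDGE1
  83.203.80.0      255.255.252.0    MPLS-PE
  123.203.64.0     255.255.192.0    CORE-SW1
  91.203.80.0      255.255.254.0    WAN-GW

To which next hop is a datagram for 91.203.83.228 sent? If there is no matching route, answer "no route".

Routes whose prefix contains 91.203.83.228:
  91.128.0.0/9 (91.128.0.0 - 91.255.255.255) -> BRANCH-B
  91.200.0.0/14 (91.200.0.0 - 91.203.255.255) -> INET-GW
  91.203.0.0/17 (91.203.0.0 - 91.203.127.255) -> VPN-HUB
More-specific entries that do NOT match:
  91.203.83.128/26 (91.203.83.128 - 91.203.83.191) does not contain 91.203.83.228
  91.207.83.0/24 (91.207.83.0 - 91.207.83.255) does not contain 91.203.83.228
  91.203.80.0/23 (91.203.80.0 - 91.203.81.255) does not contain 91.203.83.228
  83.203.80.0/22 (83.203.80.0 - 83.203.83.255) does not contain 91.203.83.228
  91.203.64.0/20 (91.203.64.0 - 91.203.79.255) does not contain 91.203.83.228
  91.203.0.0/19 (91.203.0.0 - 91.203.31.255) does not contain 91.203.83.228
  91.202.64.0/18 (91.202.64.0 - 91.202.127.255) does not contain 91.203.83.228
  123.203.64.0/18 (123.203.64.0 - 123.203.127.255) does not contain 91.203.83.228
Longest matching prefix is /17 -> next hop VPN-HUB.

VPN-HUB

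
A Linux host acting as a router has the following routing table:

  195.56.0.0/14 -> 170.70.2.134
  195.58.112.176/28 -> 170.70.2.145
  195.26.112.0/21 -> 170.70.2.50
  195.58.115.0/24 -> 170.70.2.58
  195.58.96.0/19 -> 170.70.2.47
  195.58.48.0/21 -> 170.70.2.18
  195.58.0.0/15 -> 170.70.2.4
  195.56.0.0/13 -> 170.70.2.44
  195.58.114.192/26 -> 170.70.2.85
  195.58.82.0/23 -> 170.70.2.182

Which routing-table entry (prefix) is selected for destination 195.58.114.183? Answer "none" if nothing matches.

195.58.96.0/19

Entries matching 195.58.114.183:
  195.56.0.0/13 (195.56.0.0 - 195.63.255.255)
  195.56.0.0/14 (195.56.0.0 - 195.59.255.255)
  195.58.0.0/15 (195.58.0.0 - 195.59.255.255)
  195.58.96.0/19 (195.58.96.0 - 195.58.127.255)
Most specific is 195.58.96.0/19.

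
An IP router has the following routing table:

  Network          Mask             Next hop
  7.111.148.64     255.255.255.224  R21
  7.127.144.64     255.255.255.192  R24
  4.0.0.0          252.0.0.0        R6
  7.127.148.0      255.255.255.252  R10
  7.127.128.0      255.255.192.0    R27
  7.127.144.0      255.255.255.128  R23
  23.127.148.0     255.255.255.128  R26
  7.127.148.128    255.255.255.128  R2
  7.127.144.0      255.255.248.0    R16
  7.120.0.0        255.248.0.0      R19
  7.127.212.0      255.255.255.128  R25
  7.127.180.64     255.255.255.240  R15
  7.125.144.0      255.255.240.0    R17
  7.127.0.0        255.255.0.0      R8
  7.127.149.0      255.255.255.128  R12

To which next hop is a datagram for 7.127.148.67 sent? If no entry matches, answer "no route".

Routes whose prefix contains 7.127.148.67:
  4.0.0.0/6 (4.0.0.0 - 7.255.255.255) -> R6
  7.120.0.0/13 (7.120.0.0 - 7.127.255.255) -> R19
  7.127.0.0/16 (7.127.0.0 - 7.127.255.255) -> R8
  7.127.128.0/18 (7.127.128.0 - 7.127.191.255) -> R27
  7.127.144.0/21 (7.127.144.0 - 7.127.151.255) -> R16
More-specific entries that do NOT match:
  7.127.148.0/30 (7.127.148.0 - 7.127.148.3) does not contain 7.127.148.67
  7.127.180.64/28 (7.127.180.64 - 7.127.180.79) does not contain 7.127.148.67
  7.111.148.64/27 (7.111.148.64 - 7.111.148.95) does not contain 7.127.148.67
  7.127.144.64/26 (7.127.144.64 - 7.127.144.127) does not contain 7.127.148.67
  7.127.144.0/25 (7.127.144.0 - 7.127.144.127) does not contain 7.127.148.67
  23.127.148.0/25 (23.127.148.0 - 23.127.148.127) does not contain 7.127.148.67
  7.127.148.128/25 (7.127.148.128 - 7.127.148.255) does not contain 7.127.148.67
  7.127.212.0/25 (7.127.212.0 - 7.127.212.127) does not contain 7.127.148.67
  7.127.149.0/25 (7.127.149.0 - 7.127.149.127) does not contain 7.127.148.67
Longest matching prefix is /21 -> next hop R16.

R16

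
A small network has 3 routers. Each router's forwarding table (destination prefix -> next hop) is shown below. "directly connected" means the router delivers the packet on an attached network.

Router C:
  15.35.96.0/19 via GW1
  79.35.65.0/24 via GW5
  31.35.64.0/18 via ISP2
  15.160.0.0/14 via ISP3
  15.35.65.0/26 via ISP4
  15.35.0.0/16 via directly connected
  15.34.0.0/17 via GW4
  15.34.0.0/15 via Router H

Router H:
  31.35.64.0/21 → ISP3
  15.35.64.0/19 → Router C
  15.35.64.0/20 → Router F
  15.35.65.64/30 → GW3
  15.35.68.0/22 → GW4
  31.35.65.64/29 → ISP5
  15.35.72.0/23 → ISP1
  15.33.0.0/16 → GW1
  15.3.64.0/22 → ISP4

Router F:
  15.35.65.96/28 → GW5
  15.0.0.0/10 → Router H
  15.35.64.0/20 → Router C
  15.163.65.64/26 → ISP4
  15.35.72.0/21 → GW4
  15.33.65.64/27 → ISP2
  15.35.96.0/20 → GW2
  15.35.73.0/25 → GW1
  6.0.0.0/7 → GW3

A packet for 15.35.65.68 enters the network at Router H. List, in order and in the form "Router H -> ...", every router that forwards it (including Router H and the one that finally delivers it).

Router H -> Router F -> Router C

At Router H: longest match for 15.35.65.68 is 15.35.64.0/20 -> Router F
At Router F: longest match for 15.35.65.68 is 15.35.64.0/20 -> Router C
At Router C: longest match for 15.35.65.68 is 15.35.0.0/16 -> directly connected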